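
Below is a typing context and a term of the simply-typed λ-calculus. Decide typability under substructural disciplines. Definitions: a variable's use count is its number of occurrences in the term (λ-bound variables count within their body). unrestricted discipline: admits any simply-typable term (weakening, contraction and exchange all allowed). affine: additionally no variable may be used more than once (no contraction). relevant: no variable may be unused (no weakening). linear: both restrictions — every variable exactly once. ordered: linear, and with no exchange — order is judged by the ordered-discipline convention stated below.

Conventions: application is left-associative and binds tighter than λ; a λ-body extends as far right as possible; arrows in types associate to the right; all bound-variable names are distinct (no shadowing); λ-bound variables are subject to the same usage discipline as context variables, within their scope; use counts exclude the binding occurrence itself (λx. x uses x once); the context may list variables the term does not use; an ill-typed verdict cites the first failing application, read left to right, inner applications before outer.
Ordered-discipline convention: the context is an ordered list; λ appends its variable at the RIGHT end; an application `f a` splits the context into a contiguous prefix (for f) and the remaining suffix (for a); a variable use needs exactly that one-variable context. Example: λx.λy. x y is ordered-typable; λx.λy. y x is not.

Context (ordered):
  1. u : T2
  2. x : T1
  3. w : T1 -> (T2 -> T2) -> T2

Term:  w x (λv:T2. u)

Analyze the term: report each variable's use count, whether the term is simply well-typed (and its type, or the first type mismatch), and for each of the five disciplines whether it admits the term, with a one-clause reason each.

usage: u=1, x=1, w=1, v (λ-bound)=0
uses in reading order: w, x, u
typing: well-typed — term : T2
ordered ✗ (needs weakening: v unused)
linear ✗ (needs weakening: v unused)
affine ✓ (at most one use each (u, x, w, v))
relevant ✗ (needs weakening: v unused)
unrestricted ✓ (simply typable at T2; W, C, E all held)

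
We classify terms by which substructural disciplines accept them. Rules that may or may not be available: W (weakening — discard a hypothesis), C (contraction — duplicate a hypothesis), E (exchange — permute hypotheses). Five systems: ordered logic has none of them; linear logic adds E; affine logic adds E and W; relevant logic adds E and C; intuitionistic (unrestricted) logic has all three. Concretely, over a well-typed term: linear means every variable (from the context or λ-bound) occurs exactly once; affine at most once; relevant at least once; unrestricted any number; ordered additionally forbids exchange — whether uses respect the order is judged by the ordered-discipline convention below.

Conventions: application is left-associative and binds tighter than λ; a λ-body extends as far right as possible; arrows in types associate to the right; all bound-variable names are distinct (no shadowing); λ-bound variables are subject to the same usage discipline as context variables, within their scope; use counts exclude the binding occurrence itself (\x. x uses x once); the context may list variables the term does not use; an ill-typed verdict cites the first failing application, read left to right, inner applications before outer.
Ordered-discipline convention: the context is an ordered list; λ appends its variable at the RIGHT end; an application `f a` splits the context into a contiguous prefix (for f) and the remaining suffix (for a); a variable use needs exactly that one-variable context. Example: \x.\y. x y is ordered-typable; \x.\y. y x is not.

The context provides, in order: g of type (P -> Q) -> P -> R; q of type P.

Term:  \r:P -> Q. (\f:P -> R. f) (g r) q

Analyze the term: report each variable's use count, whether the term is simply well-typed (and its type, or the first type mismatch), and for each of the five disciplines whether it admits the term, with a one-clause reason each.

counts: g: 1×; q: 1×; r (λ-bound): 1×; f (λ-bound): 1×
use order (left to right): f, g, r, q
typing: well-typed at (P -> Q) -> R
ordered: ✗ — use order f, g, r, q needs exchange
linear: ✓ — g, q, r, f: one use apiece
affine: ✓ — none of g, q, r, f used more than once
relevant: ✓ — at least one use each (g, q, r, f)
unrestricted: ✓ — well-typed at (P -> Q) -> R; no restrictions here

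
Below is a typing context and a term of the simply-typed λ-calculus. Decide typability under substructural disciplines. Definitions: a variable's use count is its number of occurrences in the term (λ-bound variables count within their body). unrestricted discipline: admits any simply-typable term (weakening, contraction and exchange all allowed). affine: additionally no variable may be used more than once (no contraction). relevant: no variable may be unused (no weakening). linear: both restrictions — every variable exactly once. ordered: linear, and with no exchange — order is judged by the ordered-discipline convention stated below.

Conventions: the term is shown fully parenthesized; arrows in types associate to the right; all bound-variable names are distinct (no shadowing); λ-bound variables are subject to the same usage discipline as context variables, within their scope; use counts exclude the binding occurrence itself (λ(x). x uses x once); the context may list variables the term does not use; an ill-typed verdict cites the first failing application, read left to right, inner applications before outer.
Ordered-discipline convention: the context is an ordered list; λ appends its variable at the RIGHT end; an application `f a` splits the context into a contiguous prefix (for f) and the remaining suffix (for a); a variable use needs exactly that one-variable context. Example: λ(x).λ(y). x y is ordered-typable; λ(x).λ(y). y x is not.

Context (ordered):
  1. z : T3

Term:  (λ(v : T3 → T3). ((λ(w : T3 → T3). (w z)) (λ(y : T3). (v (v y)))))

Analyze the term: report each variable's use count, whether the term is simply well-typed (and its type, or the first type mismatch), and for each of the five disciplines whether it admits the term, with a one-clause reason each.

usage: z: 1; v (λ-bound): 2; w (λ-bound): 1; y (λ-bound): 1
uses in reading order: w, z, v, v, y
typing: well-typed at (T3 → T3) → T3
ordered: ✗ — v ×2 used more than once (contraction)
linear: ✗ — v ×2 used more than once (contraction)
affine: ✗ — v ×2 used more than once (contraction)
relevant: ✓ — none of z, v, w, y goes unused
unrestricted: ✓ — well-typed at (T3 → T3) → T3; no restrictions here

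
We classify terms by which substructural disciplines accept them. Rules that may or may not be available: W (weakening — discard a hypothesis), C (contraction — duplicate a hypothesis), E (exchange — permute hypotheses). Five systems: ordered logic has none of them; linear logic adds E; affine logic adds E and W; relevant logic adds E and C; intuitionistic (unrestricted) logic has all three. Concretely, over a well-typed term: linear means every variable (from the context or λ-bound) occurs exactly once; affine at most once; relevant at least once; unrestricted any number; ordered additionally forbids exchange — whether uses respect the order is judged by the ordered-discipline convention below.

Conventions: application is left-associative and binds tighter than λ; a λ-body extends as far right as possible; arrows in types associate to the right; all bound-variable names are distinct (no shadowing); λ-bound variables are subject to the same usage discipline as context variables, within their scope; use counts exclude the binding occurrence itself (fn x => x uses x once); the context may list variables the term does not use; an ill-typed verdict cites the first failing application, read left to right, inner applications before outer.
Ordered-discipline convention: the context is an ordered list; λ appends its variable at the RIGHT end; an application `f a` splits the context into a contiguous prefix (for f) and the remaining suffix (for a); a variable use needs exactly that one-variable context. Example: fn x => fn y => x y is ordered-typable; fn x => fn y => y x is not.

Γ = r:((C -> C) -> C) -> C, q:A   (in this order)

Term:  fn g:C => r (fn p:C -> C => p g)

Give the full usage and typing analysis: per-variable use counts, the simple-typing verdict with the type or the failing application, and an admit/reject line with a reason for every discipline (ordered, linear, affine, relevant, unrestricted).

use counts: r: 1; q: 0; g (bound): 1; p (bound): 1
uses in reading order: r, p, g
typing: well-typed at C -> C
ordered: ✗ — unused: q — weakening required
linear: ✗ — unused: q — weakening required
affine: ✓ — none of r, q, g, p used more than once
relevant: ✗ — unused: q — weakening required
unrestricted: ✓ — well-typed at C -> C; no restrictions here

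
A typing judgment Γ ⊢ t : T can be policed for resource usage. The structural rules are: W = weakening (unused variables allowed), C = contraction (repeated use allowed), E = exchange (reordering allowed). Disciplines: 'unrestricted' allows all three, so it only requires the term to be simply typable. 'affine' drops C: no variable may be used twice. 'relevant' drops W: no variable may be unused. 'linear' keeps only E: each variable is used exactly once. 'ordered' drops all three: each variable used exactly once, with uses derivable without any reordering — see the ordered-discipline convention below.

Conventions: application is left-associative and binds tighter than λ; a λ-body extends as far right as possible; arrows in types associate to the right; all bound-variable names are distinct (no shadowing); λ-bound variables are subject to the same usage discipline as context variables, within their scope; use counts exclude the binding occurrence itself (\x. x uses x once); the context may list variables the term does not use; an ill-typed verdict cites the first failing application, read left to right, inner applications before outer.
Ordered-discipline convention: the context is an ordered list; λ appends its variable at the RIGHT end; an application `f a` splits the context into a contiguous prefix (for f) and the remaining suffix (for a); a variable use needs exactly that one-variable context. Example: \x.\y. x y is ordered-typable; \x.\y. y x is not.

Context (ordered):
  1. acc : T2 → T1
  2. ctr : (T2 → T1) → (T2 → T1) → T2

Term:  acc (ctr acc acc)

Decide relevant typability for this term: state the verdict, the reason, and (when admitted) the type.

yes — at least one use each (acc, ctr); term : T1
usage: acc: 3; ctr: 1
order of uses: acc, ctr, acc, acc
typing: well-typed at T1
per-discipline verdicts: ordered ✗ | linear ✗ | affine ✗ | relevant ✓ | unrestricted ✓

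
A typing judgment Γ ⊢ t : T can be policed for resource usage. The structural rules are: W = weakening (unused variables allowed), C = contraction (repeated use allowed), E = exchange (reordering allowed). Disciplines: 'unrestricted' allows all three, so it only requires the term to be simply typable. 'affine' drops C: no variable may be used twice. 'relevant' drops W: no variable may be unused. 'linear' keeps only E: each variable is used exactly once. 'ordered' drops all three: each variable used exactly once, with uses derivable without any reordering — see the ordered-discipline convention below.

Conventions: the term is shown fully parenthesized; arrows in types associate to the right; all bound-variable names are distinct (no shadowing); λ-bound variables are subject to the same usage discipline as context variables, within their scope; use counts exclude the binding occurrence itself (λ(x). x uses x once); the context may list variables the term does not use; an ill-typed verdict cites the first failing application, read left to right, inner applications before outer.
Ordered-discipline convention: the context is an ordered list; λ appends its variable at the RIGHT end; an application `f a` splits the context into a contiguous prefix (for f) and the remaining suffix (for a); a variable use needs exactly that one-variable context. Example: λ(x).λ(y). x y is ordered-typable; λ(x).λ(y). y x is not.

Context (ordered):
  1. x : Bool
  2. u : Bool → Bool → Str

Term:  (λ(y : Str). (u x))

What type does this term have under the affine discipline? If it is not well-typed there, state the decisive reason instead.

term : Str → Bool → Str
use counts: x: 1×, u: 1×, y (λ-bound): 0×
uses in reading order: u, x
typing: well-typed — term : Str → Bool → Str
all disciplines: ordered ✗ · linear ✗ · affine ✓ · relevant ✗ · unrestricted ✓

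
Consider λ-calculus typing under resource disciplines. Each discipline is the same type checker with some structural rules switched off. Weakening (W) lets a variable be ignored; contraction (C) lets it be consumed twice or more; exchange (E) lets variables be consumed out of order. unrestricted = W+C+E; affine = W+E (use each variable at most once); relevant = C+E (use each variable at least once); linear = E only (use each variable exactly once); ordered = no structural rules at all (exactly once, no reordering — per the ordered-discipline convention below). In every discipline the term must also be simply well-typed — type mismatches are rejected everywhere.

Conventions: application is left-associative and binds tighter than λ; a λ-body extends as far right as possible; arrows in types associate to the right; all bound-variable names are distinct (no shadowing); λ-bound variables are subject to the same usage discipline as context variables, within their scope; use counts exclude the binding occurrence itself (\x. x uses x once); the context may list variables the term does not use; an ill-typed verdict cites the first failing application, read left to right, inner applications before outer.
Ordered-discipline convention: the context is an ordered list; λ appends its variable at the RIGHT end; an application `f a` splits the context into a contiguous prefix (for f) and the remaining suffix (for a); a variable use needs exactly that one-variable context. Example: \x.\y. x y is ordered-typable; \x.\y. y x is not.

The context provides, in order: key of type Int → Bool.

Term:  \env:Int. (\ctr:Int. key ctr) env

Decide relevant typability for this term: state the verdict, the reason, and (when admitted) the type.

yes — key, env, ctr: all used, weakening unneeded; term : Int → Bool
counts: key ×1; env (bound) ×1; ctr (bound) ×1
order of uses: key, ctr, env
typing: well-typed — term : Int → Bool
all disciplines: ordered ✓ · linear ✓ · affine ✓ · relevant ✓ · unrestricted ✓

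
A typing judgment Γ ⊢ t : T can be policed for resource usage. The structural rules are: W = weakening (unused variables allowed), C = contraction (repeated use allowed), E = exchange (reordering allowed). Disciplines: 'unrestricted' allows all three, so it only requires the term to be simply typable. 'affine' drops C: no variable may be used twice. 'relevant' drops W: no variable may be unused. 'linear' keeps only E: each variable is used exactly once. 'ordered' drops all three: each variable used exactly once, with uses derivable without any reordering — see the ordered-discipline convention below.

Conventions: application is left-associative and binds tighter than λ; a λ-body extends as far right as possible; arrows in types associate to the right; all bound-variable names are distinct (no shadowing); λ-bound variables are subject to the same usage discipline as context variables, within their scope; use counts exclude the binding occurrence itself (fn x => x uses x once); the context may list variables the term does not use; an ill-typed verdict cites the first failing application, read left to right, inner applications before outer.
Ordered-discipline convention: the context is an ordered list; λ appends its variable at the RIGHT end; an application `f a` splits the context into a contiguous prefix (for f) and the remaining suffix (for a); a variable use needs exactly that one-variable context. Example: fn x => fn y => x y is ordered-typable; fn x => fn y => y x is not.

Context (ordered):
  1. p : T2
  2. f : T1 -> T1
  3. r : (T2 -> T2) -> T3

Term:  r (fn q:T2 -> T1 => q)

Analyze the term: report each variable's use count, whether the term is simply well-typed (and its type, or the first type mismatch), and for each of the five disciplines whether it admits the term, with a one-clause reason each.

usage: p: 0, f: 0, r: 1, q [bound]: 1
use order (left to right): r, q
typing: ill-typed: argument of type (T2 -> T1) -> T2 -> T1 where T2 -> T2 is required
ordered: ✗, the type mismatch rejects it
linear: ✗, not simply typable
affine: ✗, fails simple typing
relevant: ✗, a type mismatch blocks all five
unrestricted: ✗, the type mismatch rejects it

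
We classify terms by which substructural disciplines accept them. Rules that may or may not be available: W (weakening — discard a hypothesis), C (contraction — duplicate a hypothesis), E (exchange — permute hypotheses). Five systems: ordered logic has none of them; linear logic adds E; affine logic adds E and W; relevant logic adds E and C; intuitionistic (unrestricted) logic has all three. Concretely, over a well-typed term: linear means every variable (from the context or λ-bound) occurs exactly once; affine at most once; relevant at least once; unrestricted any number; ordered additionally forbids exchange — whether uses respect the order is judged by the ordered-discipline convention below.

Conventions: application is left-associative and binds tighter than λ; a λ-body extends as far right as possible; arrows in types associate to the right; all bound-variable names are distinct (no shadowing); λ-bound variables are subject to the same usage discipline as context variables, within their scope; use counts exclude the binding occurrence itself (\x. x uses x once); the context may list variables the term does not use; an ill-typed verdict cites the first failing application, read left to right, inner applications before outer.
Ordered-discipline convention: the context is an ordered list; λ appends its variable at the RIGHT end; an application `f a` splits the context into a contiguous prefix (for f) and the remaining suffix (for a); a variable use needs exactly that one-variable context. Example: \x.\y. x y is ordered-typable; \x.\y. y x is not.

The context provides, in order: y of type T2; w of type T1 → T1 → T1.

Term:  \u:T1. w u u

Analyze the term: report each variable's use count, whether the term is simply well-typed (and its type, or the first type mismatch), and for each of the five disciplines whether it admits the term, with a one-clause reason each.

variable uses: y ×0; w ×1; u [bound] ×2
uses in reading order: w, u, u
typing: ✓ — T1 → T1
ordered: ✗ — uses contraction: u ×2; unused: y — weakening required
linear: ✗ — uses contraction: u ×2; unused: y — weakening required
affine: ✗ — uses contraction: u ×2
relevant: ✗ — unused: y — weakening required
unrestricted: ✓ — typability at T1 → T1 is all that's needed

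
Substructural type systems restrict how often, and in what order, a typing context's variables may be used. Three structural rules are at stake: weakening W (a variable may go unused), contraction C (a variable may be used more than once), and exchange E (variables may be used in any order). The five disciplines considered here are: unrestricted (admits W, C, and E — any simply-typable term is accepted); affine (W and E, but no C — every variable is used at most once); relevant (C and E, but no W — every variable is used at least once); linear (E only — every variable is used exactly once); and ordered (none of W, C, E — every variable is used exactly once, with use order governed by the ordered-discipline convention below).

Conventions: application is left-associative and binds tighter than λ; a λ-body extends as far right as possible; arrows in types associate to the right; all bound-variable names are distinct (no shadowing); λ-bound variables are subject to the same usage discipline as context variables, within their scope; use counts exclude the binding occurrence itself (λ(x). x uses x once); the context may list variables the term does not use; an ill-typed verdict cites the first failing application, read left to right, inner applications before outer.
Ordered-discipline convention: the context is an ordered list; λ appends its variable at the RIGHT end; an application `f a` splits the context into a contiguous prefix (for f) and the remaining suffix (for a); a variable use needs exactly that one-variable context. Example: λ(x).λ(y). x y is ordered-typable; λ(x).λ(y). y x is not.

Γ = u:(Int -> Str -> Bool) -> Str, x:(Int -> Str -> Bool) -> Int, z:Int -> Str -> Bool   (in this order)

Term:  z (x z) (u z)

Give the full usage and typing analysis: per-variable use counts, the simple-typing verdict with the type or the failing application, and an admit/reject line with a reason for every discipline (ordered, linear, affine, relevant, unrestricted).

counts: u ×1, x ×1, z ×3
use order (left to right): z, x, z, u, z
typing: the term checks, with type Bool
ordered: ✗ — z ×3 used more than once (contraction)
linear: ✗ — z ×3 used more than once (contraction)
affine: ✗ — z ×3 used more than once (contraction)
relevant: ✓ — at least one use each (u, x, z)
unrestricted: ✓ — type-checks (Bool) and nothing is barred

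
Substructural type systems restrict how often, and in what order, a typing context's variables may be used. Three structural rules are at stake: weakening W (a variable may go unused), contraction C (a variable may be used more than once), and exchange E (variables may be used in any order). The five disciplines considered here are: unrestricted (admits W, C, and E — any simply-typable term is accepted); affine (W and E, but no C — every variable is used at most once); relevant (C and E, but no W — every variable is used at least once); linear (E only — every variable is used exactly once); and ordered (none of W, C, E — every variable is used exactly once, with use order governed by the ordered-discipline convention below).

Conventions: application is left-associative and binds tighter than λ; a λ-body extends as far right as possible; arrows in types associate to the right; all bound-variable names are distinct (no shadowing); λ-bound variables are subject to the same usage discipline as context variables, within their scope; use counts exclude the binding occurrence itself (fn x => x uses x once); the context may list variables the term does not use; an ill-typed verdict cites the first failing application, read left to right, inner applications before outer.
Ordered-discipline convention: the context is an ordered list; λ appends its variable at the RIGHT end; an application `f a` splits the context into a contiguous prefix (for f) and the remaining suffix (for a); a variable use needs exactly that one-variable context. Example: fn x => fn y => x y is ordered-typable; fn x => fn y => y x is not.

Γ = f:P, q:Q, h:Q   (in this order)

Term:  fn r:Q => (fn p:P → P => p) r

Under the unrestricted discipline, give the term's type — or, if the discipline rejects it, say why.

not well-typed under unrestricted — the type mismatch rejects it
variable uses: f: 0×; q: 0×; h: 0×; r [bound]: 1×; p [bound]: 1×
uses in reading order: p, r
typing: ill-typed: an application expects P → P but receives Q
across the five disciplines: ordered ✗, linear ✗, affine ✗, relevant ✗, unrestricted ✗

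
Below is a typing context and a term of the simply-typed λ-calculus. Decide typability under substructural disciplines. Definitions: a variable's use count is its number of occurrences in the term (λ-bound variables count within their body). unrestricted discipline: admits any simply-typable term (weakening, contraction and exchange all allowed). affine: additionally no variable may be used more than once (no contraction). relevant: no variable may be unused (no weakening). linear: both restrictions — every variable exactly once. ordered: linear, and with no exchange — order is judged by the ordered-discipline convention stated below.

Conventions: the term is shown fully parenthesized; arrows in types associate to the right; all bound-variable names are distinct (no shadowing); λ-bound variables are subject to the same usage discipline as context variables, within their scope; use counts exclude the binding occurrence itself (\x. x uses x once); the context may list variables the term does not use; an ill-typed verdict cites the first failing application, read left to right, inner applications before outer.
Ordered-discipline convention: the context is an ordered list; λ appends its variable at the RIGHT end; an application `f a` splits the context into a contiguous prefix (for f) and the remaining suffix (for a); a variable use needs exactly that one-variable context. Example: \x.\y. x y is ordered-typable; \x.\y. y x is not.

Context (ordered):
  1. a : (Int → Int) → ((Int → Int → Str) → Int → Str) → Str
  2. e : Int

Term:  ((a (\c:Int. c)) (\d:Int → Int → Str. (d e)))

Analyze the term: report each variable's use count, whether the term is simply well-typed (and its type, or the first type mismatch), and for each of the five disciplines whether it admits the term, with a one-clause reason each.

counts: a=1, e=1, c (λ-bound)=1, d (λ-bound)=1
left-to-right use order: a, c, d, e
typing: well-typed — term : Str
ordered: ✗ — needs exchange: uses follow a, c, d, e
linear: ✓ — each of a, e, c, d used exactly once
affine: ✓ — at most one use each (a, e, c, d)
relevant: ✓ — at least one use each (a, e, c, d)
unrestricted: ✓ — simply typable at Str; W, C, E all held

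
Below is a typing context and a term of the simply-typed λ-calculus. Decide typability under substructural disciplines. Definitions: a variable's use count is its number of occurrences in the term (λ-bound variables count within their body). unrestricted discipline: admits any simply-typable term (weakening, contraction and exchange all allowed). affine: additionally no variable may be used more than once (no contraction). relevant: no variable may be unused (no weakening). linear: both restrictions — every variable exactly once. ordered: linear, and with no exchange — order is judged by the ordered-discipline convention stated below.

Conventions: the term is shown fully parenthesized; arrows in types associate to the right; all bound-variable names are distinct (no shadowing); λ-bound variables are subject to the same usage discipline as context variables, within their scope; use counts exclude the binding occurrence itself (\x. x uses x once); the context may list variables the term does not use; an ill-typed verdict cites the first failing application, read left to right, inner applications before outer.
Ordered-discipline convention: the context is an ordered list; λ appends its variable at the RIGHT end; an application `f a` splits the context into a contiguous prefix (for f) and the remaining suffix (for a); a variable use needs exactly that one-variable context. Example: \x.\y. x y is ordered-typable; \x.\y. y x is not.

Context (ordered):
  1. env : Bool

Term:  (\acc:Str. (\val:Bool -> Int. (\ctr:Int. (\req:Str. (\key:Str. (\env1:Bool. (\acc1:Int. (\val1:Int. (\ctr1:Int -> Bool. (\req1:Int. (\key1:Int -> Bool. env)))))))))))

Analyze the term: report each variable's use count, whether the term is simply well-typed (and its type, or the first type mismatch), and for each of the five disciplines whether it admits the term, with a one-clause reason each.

use counts: env=1; acc [bound]=0; val [bound]=0; ctr [bound]=0; req [bound]=0; key [bound]=0; env1 [bound]=0; acc1 [bound]=0; val1 [bound]=0; ctr1 [bound]=0; req1 [bound]=0; key1 [bound]=0
uses in reading order: env
typing: the term checks, with type Str -> (Bool -> Int) -> Int -> Str -> Str -> Bool -> Int -> Int -> (Int -> Bool) -> Int -> (Int -> Bool) -> Bool
ordered ✗ (acc, val, ctr, req, key, env1, acc1, val1, ctr1, req1, key1 never used (weakening))
linear ✗ (acc, val, ctr, req, key, env1, acc1, val1, ctr1, req1, key1 never used (weakening))
affine ✓ (env, acc, val, ctr, req, key, env1, acc1, val1, ctr1, req1, key1: no repeats, contraction unneeded)
relevant ✗ (acc, val, ctr, req, key, env1, acc1, val1, ctr1, req1, key1 never used (weakening))
unrestricted ✓ (type-checks (Str -> (Bool -> Int) -> Int -> Str -> Str -> Bool -> Int -> Int -> (Int -> Bool) -> Int -> (Int -> Bool) -> Bool) and nothing is barred)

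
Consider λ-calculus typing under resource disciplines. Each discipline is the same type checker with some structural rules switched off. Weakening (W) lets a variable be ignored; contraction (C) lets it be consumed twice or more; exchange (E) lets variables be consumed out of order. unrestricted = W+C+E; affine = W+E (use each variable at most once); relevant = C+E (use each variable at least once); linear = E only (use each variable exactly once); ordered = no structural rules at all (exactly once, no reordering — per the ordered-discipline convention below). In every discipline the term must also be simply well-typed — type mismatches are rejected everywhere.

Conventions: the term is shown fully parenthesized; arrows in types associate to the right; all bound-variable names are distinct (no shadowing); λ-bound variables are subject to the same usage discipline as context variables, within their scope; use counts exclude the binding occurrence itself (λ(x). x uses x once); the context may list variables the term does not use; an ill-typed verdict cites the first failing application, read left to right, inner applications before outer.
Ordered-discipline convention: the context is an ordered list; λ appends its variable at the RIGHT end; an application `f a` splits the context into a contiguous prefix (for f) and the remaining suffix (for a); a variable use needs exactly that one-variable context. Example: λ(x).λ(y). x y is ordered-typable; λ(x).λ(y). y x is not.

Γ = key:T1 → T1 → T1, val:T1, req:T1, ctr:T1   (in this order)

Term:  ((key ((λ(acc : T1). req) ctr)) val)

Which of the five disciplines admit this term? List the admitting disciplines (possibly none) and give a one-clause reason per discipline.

admitted by: affine, unrestricted
counts: key: 1; val: 1; req: 1; ctr: 1; acc [bound]: 0
left-to-right use order: key, req, ctr, val
typing: well-typed — term : T1
ordered: ✗ — unused: acc — weakening required
linear: ✗ — unused: acc — weakening required
affine: ✓ — none of key, val, req, ctr, acc used more than once
relevant: ✗ — unused: acc — weakening required
unrestricted: ✓ — type-checks (T1) and nothing is barred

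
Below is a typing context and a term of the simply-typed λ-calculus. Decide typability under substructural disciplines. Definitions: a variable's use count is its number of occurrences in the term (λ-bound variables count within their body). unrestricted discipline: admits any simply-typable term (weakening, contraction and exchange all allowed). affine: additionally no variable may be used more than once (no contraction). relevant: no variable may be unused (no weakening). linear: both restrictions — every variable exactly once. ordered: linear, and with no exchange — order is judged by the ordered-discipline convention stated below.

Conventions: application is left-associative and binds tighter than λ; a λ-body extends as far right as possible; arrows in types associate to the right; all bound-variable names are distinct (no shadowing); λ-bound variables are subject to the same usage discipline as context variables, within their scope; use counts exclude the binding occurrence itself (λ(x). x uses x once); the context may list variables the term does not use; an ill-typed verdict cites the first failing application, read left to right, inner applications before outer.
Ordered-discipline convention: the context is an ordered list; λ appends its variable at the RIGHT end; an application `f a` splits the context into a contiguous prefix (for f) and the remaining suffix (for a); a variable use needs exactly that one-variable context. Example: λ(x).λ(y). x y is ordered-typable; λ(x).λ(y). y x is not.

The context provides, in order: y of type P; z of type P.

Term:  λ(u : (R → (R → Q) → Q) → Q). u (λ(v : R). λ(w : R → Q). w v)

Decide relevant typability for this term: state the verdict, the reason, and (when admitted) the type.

no — needs weakening: y, z unused
usage: y: 0; z: 0; u (bound): 1; v (bound): 1; w (bound): 1
uses in reading order: u, w, v
typing: ✓ — ((R → (R → Q) → Q) → Q) → Q
per-discipline verdicts: ordered ✗ · linear ✗ · affine ✓ · relevant ✗ · unrestricted ✓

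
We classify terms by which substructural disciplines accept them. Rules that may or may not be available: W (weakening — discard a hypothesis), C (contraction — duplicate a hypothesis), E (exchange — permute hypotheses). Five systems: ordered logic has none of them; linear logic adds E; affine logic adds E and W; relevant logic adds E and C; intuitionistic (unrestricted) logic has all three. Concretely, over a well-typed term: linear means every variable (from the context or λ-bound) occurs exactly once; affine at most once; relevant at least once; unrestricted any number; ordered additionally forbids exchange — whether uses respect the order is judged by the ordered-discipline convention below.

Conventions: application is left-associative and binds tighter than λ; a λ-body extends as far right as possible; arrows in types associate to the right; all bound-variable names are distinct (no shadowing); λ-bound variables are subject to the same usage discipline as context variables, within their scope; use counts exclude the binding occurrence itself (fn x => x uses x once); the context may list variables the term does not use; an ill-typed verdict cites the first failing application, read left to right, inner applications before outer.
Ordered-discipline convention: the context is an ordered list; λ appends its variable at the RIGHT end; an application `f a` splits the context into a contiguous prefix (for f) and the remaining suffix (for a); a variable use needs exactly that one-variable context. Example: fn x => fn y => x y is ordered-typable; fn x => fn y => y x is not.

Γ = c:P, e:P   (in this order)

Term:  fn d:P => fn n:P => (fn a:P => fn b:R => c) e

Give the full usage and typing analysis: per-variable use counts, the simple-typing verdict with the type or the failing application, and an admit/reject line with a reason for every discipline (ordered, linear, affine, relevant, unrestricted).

usage: c=1, e=1, d (λ-bound)=0, n (λ-bound)=0, a (λ-bound)=0, b (λ-bound)=0
left-to-right use order: c, e
typing: the term checks, with type P → P → R → P
ordered: ✗, d, n, a, b never used (weakening)
linear: ✗, d, n, a, b never used (weakening)
affine: ✓, at most one use each (c, e, d, n, a, b)
relevant: ✗, d, n, a, b never used (weakening)
unrestricted: ✓, type-checks (P → P → R → P) and nothing is barred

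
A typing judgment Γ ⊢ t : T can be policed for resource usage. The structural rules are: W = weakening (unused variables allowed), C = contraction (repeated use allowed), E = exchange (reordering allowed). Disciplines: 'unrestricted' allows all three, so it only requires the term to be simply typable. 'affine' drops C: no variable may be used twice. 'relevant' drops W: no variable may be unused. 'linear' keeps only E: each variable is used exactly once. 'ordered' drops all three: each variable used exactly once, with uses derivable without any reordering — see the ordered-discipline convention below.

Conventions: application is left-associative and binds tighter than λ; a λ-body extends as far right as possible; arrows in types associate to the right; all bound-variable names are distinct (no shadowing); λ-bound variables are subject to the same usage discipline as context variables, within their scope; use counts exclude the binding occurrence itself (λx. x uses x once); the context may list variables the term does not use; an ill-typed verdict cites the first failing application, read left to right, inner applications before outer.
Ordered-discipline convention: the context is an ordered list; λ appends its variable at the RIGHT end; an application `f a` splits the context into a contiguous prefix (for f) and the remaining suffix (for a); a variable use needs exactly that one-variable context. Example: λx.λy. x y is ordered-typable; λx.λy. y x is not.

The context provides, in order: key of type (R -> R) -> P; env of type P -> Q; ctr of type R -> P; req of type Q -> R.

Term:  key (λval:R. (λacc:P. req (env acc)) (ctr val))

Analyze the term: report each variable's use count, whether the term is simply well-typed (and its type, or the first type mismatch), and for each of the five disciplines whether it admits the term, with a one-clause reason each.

counts: key: 1×, env: 1×, ctr: 1×, req: 1×, val (bound): 1×, acc (bound): 1×
use order (left to right): key, req, env, acc, ctr, val
typing: ✓ — P
ordered ✗ (needs exchange: uses follow key, req, env, acc, ctr, val)
linear ✓ (single use per variable (key, env, ctr, req, val, acc))
affine ✓ (key, env, ctr, req, val, acc: no repeats, contraction unneeded)
relevant ✓ (at least one use each (key, env, ctr, req, val, acc))
unrestricted ✓ (simply typable at P; W, C, E all held)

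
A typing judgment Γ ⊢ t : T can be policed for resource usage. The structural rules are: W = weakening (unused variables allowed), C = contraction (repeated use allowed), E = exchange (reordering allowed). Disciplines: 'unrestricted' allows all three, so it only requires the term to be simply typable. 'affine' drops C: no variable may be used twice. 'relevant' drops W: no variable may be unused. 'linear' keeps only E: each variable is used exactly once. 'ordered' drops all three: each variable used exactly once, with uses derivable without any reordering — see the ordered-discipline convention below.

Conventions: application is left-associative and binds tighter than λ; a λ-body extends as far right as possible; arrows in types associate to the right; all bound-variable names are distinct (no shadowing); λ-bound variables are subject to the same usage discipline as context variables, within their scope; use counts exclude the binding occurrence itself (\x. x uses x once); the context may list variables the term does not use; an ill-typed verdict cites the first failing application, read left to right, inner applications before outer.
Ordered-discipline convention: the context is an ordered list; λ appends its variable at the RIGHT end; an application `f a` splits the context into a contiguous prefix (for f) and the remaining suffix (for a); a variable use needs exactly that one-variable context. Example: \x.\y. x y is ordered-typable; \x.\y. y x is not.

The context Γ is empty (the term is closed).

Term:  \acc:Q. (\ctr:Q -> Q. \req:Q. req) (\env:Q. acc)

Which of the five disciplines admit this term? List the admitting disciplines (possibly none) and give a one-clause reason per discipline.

admitted in: affine, unrestricted
counts: acc (λ-bound): 1×, ctr (λ-bound): 0×, req (λ-bound): 1×, env (λ-bound): 0×
order of uses: req, acc
typing: the term checks, with type Q -> Q -> Q
ordered: ✗ — needs weakening: ctr, env unused
linear: ✗ — needs weakening: ctr, env unused
affine: ✓ — no duplicate uses among acc, ctr, req, env
relevant: ✗ — needs weakening: ctr, env unused
unrestricted: ✓ — type-checks (Q -> Q -> Q) and nothing is barred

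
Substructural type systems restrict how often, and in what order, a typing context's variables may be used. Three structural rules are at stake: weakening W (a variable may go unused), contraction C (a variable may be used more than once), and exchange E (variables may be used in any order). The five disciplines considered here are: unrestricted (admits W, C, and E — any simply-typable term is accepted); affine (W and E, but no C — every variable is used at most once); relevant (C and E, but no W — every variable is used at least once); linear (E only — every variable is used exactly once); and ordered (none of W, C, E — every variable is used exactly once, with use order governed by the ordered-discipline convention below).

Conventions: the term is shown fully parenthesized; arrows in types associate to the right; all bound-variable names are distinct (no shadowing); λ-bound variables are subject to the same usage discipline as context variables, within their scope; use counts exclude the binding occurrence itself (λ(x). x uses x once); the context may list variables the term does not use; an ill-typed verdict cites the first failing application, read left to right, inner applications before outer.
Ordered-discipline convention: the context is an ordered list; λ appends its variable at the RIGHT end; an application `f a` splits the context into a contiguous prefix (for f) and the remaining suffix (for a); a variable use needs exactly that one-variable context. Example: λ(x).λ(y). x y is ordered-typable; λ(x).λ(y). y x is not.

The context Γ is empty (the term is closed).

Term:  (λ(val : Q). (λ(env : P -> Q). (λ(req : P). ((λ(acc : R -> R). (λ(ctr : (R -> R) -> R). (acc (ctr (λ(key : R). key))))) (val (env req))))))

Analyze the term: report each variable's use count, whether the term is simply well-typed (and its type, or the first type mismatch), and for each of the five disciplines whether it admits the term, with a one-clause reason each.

usage: val (bound)=1; env (bound)=1; req (bound)=1; acc (bound)=1; ctr (bound)=1; key (bound)=1
uses in reading order: acc, ctr, key, val, env, req
typing: ill-typed: non-arrow in function slot: Q
ordered: ✗, a type mismatch blocks all five
linear: ✗, the type mismatch rejects it
affine: ✗, not simply typable
relevant: ✗, fails simple typing
unrestricted: ✗, a type mismatch blocks all five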